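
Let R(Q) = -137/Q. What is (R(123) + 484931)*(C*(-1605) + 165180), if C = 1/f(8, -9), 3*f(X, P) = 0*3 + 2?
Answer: 3236263245820/41 ≈ 7.8933e+10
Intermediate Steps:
f(X, P) = ⅔ (f(X, P) = (0*3 + 2)/3 = (0 + 2)/3 = (⅓)*2 = ⅔)
C = 3/2 (C = 1/(⅔) = 3/2 ≈ 1.5000)
(R(123) + 484931)*(C*(-1605) + 165180) = (-137/123 + 484931)*((3/2)*(-1605) + 165180) = (-137*1/123 + 484931)*(-4815/2 + 165180) = (-137/123 + 484931)*(325545/2) = (59646376/123)*(325545/2) = 3236263245820/41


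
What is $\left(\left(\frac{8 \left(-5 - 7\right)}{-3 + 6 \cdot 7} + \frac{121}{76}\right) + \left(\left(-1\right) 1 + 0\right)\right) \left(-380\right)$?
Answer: $\frac{9235}{13} \approx 710.38$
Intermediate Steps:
$\left(\left(\frac{8 \left(-5 - 7\right)}{-3 + 6 \cdot 7} + \frac{121}{76}\right) + \left(\left(-1\right) 1 + 0\right)\right) \left(-380\right) = \left(\left(\frac{8 \left(-12\right)}{-3 + 42} + 121 \cdot \frac{1}{76}\right) + \left(-1 + 0\right)\right) \left(-380\right) = \left(\left(- \frac{96}{39} + \frac{121}{76}\right) - 1\right) \left(-380\right) = \left(\left(\left(-96\right) \frac{1}{39} + \frac{121}{76}\right) - 1\right) \left(-380\right) = \left(\left(- \frac{32}{13} + \frac{121}{76}\right) - 1\right) \left(-380\right) = \left(- \frac{859}{988} - 1\right) \left(-380\right) = \left(- \frac{1847}{988}\right) \left(-380\right) = \frac{9235}{13}$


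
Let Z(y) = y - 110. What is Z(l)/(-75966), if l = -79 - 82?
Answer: 271/75966 ≈ 0.0035674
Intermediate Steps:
l = -161
Z(y) = -110 + y
Z(l)/(-75966) = (-110 - 161)/(-75966) = -271*(-1/75966) = 271/75966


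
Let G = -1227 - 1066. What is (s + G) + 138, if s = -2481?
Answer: -4636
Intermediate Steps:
G = -2293
(s + G) + 138 = (-2481 - 2293) + 138 = -4774 + 138 = -4636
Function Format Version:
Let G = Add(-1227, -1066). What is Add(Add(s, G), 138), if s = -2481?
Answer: -4636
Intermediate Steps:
G = -2293
Add(Add(s, G), 138) = Add(Add(-2481, -2293), 138) = Add(-4774, 138) = -4636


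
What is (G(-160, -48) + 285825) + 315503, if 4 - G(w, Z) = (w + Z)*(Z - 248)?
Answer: 539764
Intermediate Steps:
G(w, Z) = 4 - (-248 + Z)*(Z + w) (G(w, Z) = 4 - (w + Z)*(Z - 248) = 4 - (Z + w)*(-248 + Z) = 4 - (-248 + Z)*(Z + w))
(G(-160, -48) + 285825) + 315503 = ((4 - 1*(-48)**2 + 248*(-48) + 248*(-160) - 1*(-48)*(-160)) + 285825) + 315503 = ((4 - 1*2304 - 11904 - 39680 - 7680) + 285825) + 315503 = ((4 - 2304 - 11904 - 39680 - 7680) + 285825) + 315503 = (-61564 + 285825) + 315503 = 224261 + 315503 = 539764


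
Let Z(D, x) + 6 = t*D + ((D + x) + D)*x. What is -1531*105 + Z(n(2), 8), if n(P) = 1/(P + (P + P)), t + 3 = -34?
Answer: -321401/2 ≈ -1.6070e+5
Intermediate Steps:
t = -37 (t = -3 - 34 = -37)
n(P) = 1/(3*P) (n(P) = 1/(P + 2*P) = 1/(3*P))
Z(D, x) = -6 - 37*D + x*(x + 2*D) (Z(D, x) = -6 + (-37*D + ((D + x) + D)*x) = -6 + (-37*D + (x + 2*D)*x) = -6 + (-37*D + x*(x + 2*D)) = -6 - 37*D + x*(x + 2*D))
-1531*105 + Z(n(2), 8) = -1531*105 + (-6 + 8² - 37/(3*2) + 2*((⅓)/2)*8) = -160755 + (-6 + 64 - 37/(3*2) + 2*((⅓)*(½))*8) = -160755 + (-6 + 64 - 37*⅙ + 2*(⅙)*8) = -160755 + (-6 + 64 - 37/6 + 8/3) = -160755 + 109/2 = -321401/2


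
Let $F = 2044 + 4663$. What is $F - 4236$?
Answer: $2471$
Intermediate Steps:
$F = 6707$
$F - 4236 = 6707 - 4236 = 2471$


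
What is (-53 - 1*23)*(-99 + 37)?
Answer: 4712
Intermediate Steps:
(-53 - 1*23)*(-99 + 37) = (-53 - 23)*(-62) = -76*(-62) = 4712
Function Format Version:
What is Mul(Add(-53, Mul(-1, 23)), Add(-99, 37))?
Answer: 4712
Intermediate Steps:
Mul(Add(-53, Mul(-1, 23)), Add(-99, 37)) = Mul(Add(-53, -23), -62) = Mul(-76, -62) = 4712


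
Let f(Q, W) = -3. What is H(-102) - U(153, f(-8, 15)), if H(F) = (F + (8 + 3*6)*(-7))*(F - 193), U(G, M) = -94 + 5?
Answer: 83869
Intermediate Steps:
U(G, M) = -89
H(F) = (-193 + F)*(-182 + F) (H(F) = (F + (8 + 18)*(-7))*(-193 + F) = (F + 26*(-7))*(-193 + F) = (F - 182)*(-193 + F) = (-182 + F)*(-193 + F) = (-193 + F)*(-182 + F))
H(-102) - U(153, f(-8, 15)) = (35126 + (-102)² - 375*(-102)) - 1*(-89) = (35126 + 10404 + 38250) + 89 = 83780 + 89 = 83869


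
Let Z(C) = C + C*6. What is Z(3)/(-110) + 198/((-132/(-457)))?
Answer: 37692/55 ≈ 685.31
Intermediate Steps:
Z(C) = 7*C (Z(C) = C + 6*C = 7*C)
Z(3)/(-110) + 198/((-132/(-457))) = (7*3)/(-110) + 198/((-132/(-457))) = 21*(-1/110) + 198/((-132*(-1/457))) = -21/110 + 198/(132/457) = -21/110 + 198*(457/132) = -21/110 + 1371/2 = 37692/55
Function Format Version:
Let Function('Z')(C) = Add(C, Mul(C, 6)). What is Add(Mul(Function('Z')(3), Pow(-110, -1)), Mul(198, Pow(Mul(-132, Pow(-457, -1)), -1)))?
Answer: Rational(37692, 55) ≈ 685.31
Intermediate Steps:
Function('Z')(C) = Mul(7, C) (Function('Z')(C) = Add(C, Mul(6, C)) = Mul(7, C))
Add(Mul(Function('Z')(3), Pow(-110, -1)), Mul(198, Pow(Mul(-132, Pow(-457, -1)), -1))) = Add(Mul(Mul(7, 3), Pow(-110, -1)), Mul(198, Pow(Mul(-132, Pow(-457, -1)), -1))) = Add(Mul(21, Rational(-1, 110)), Mul(198, Pow(Mul(-132, Rational(-1, 457)), -1))) = Add(Rational(-21, 110), Mul(198, Pow(Rational(132, 457), -1))) = Add(Rational(-21, 110), Mul(198, Rational(457, 132))) = Add(Rational(-21, 110), Rational(1371, 2)) = Rational(37692, 55)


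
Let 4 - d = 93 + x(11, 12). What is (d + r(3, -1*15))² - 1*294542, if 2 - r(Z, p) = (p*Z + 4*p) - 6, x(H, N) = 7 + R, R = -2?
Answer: -294181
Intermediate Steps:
x(H, N) = 5 (x(H, N) = 7 - 2 = 5)
r(Z, p) = 8 - 4*p - Z*p (r(Z, p) = 2 - ((p*Z + 4*p) - 6) = 2 - ((Z*p + 4*p) - 6) = 2 - ((4*p + Z*p) - 6) = 2 - (-6 + 4*p + Z*p) = 2 + (6 - 4*p - Z*p) = 8 - 4*p - Z*p)
d = -94 (d = 4 - (93 + 5) = 4 - 1*98 = 4 - 98 = -94)
(d + r(3, -1*15))² - 1*294542 = (-94 + (8 - (-4)*15 - 1*3*(-1*15)))² - 1*294542 = (-94 + (8 - 4*(-15) - 1*3*(-15)))² - 294542 = (-94 + (8 + 60 + 45))² - 294542 = (-94 + 113)² - 294542 = 19² - 294542 = 361 - 294542 = -294181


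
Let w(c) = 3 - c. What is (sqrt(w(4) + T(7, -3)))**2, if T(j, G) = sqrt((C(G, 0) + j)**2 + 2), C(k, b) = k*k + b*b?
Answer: -1 + sqrt(258) ≈ 15.062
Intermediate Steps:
C(k, b) = b**2 + k**2 (C(k, b) = k**2 + b**2 = b**2 + k**2)
T(j, G) = sqrt(2 + (j + G**2)**2) (T(j, G) = sqrt(((0**2 + G**2) + j)**2 + 2) = sqrt(((0 + G**2) + j)**2 + 2) = sqrt((G**2 + j)**2 + 2) = sqrt((j + G**2)**2 + 2) = sqrt(2 + (j + G**2)**2))
(sqrt(w(4) + T(7, -3)))**2 = (sqrt((3 - 1*4) + sqrt(2 + (7 + (-3)**2)**2)))**2 = (sqrt((3 - 4) + sqrt(2 + (7 + 9)**2)))**2 = (sqrt(-1 + sqrt(2 + 16**2)))**2 = (sqrt(-1 + sqrt(2 + 256)))**2 = (sqrt(-1 + sqrt(258)))**2 = -1 + sqrt(258)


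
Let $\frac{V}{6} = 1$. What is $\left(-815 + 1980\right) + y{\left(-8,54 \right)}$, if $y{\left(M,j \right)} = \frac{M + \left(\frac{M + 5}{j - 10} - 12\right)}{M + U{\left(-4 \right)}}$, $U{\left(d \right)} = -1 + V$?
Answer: $\frac{154663}{132} \approx 1171.7$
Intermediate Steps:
$V = 6$ ($V = 6 \cdot 1 = 6$)
$U{\left(d \right)} = 5$ ($U{\left(d \right)} = -1 + 6 = 5$)
$y{\left(M,j \right)} = \frac{-12 + M + \frac{5 + M}{-10 + j}}{5 + M}$ ($y{\left(M,j \right)} = \frac{M + \left(\frac{M + 5}{j - 10} - 12\right)}{M + 5} = \frac{M + \left(\frac{5 + M}{-10 + j} - 12\right)}{5 + M} = \frac{M + \left(-12 + \frac{5 + M}{-10 + j}\right)}{5 + M} = \frac{-12 + M + \frac{5 + M}{-10 + j}}{5 + M}$)
$\left(-815 + 1980\right) + y{\left(-8,54 \right)} = \left(-815 + 1980\right) + \frac{125 - 648 - -72 - 432}{-50 - -80 + 5 \cdot 54 - 432} = 1165 + \frac{125 - 648 + 72 - 432}{-50 + 80 + 270 - 432} = 1165 + \frac{1}{-132} \left(-883\right) = 1165 - - \frac{883}{132} = 1165 + \frac{883}{132} = \frac{154663}{132}$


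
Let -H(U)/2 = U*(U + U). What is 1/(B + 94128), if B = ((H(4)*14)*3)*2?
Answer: 1/88752 ≈ 1.1267e-5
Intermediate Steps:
H(U) = -4*U² (H(U) = -2*U*(U + U) = -2*U*2*U = -4*U²)
B = -5376 (B = ((-4*4²*14)*3)*2 = ((-4*16*14)*3)*2 = (-64*14*3)*2 = -896*3*2 = -2688*2 = -5376)
1/(B + 94128) = 1/(-5376 + 94128) = 1/88752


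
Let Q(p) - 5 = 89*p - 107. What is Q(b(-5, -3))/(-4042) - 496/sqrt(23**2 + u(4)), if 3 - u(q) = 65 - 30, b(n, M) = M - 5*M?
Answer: -483/2021 - 496*sqrt(497)/497 ≈ -22.488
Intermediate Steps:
b(n, M) = -4*M
u(q) = -32 (u(q) = 3 - (65 - 30) = 3 - 1*35 = 3 - 35 = -32)
Q(p) = -102 + 89*p (Q(p) = 5 + (89*p - 107) = 5 + (-107 + 89*p) = -102 + 89*p)
Q(b(-5, -3))/(-4042) - 496/sqrt(23**2 + u(4)) = (-102 + 89*(-4*(-3)))/(-4042) - 496/sqrt(23**2 - 32) = (-102 + 89*12)*(-1/4042) - 496/sqrt(529 - 32) = (-102 + 1068)*(-1/4042) - 496*sqrt(497)/497 = 966*(-1/4042) - 496*sqrt(497)/497 = -483/2021 - 496*sqrt(497)/497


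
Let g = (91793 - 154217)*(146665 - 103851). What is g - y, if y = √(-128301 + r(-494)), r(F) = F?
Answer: -2672621136 - I*√128795 ≈ -2.6726e+9 - 358.88*I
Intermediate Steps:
y = I*√128795 (y = √(-128301 - 494) = √(-128795) = I*√128795 ≈ 358.88*I)
g = -2672621136 (g = -62424*42814 = -2672621136)
g - y = -2672621136 - I*√128795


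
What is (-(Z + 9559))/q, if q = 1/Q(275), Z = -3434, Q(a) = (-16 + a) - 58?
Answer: -1231125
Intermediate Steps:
Q(a) = -74 + a
q = 1/201 (q = 1/(-74 + 275) = 1/201 ≈ 0.0049751)
(-(Z + 9559))/q = (-(-3434 + 9559))/(1/201) = -1*6125*201 = -6125*201 = -1231125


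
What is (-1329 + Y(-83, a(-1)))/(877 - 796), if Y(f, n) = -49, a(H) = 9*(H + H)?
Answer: -1378/81 ≈ -17.012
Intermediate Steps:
a(H) = 18*H (a(H) = 9*(2*H) = 18*H)
(-1329 + Y(-83, a(-1)))/(877 - 796) = (-1329 - 49)/(877 - 796) = -1378/81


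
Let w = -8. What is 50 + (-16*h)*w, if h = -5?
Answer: -590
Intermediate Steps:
50 + (-16*h)*w = 50 - 16*(-5)*(-8) = 50 + 80*(-8) = 50 - 640 = -590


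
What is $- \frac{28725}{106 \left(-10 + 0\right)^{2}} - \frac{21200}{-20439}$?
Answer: $- \frac{14495611}{8666136} \approx -1.6727$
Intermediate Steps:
$- \frac{28725}{106 \left(-10 + 0\right)^{2}} - \frac{21200}{-20439} = - \frac{28725}{106 \left(-10\right)^{2}} - - \frac{21200}{20439} = - \frac{28725}{106 \cdot 100} + \frac{21200}{20439} = - \frac{28725}{10600} + \frac{21200}{20439} = \left(-28725\right) \frac{1}{10600} + \frac{21200}{20439} = - \frac{1149}{424} + \frac{21200}{20439} = - \frac{14495611}{8666136}$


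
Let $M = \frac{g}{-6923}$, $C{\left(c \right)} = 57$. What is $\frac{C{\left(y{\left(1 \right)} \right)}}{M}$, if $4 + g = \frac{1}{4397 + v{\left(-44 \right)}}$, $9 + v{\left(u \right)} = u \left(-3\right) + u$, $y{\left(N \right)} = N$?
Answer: $\frac{1766278836}{17903} \approx 98658.0$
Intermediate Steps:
$v{\left(u \right)} = -9 - 2 u$ ($v{\left(u \right)} = -9 + \left(u \left(-3\right) + u\right) = -9 + \left(- 3 u + u\right) = -9 - 2 u$)
$g = - \frac{17903}{4476}$ ($g = -4 + \frac{1}{4397 - -79} = -4 + \frac{1}{4397 + \left(-9 + 88\right)} = -4 + \frac{1}{4397 + 79} = -4 + \frac{1}{4476} = - \frac{17903}{4476} \approx -3.9998$)
$M = \frac{17903}{30987348}$ ($M = - \frac{17903}{4476 \left(-6923\right)} = \left(- \frac{17903}{4476}\right) \left(- \frac{1}{6923}\right) = \frac{17903}{30987348} \approx 0.00057775$)
$\frac{C{\left(y{\left(1 \right)} \right)}}{M} = \frac{57}{\frac{17903}{30987348}} = 57 \cdot \frac{30987348}{17903} = \frac{1766278836}{17903}$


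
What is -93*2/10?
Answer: -93/5 ≈ -18.600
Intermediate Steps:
-93*2/10 = -186*⅒ = -93/5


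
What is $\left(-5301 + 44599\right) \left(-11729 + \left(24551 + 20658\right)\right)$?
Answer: $1315697040$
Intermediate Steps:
$\left(-5301 + 44599\right) \left(-11729 + \left(24551 + 20658\right)\right) = 39298 \left(-11729 + 45209\right) = 39298 \cdot 33480 = 1315697040$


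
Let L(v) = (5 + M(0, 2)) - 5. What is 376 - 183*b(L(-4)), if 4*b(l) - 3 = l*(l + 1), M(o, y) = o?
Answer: 955/4 ≈ 238.75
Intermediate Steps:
L(v) = 0 (L(v) = (5 + 0) - 5 = 5 - 5 = 0)
b(l) = ¾ + l*(1 + l)/4 (b(l) = ¾ + (l*(l + 1))/4 = ¾ + (l*(1 + l))/4 = ¾ + l*(1 + l)/4)
376 - 183*b(L(-4)) = 376 - 183*(¾ + (¼)*0 + (¼)*0²) = 376 - 183*(¾ + 0 + (¼)*0) = 376 - 183*(¾ + 0 + 0) = 376 - 183*¾ = 376 - 549/4 = 955/4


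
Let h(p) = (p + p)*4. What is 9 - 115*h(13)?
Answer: -11951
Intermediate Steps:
h(p) = 8*p (h(p) = (2*p)*4 = 8*p)
9 - 115*h(13) = 9 - 920*13 = 9 - 115*104 = 9 - 11960 = -11951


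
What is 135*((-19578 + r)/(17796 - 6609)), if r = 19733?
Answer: 2325/1243 ≈ 1.8705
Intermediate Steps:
135*((-19578 + r)/(17796 - 6609)) = 135*((-19578 + 19733)/(17796 - 6609)) = 135*(155/11187) = 2325/1243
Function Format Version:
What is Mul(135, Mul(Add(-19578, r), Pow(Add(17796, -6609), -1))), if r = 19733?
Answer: Rational(2325, 1243) ≈ 1.8705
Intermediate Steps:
Mul(135, Mul(Add(-19578, r), Pow(Add(17796, -6609), -1))) = Mul(135, Mul(Add(-19578, 19733), Pow(Add(17796, -6609), -1))) = Mul(135, Mul(155, Pow(11187, -1))) = Mul(135, Mul(155, Rational(1, 11187))) = Mul(135, Rational(155, 11187)) = Rational(2325, 1243)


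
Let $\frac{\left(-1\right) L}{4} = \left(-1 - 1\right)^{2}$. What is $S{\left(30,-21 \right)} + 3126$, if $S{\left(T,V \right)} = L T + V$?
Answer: $2625$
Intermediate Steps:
$L = -16$ ($L = - 4 \left(-1 - 1\right)^{2} = - 4 \left(-2\right)^{2} = \left(-4\right) 4 = -16$)
$S{\left(T,V \right)} = V - 16 T$ ($S{\left(T,V \right)} = - 16 T + V = V - 16 T$)
$S{\left(30,-21 \right)} + 3126 = \left(-21 - 480\right) + 3126 = -501 + 3126 = 2625$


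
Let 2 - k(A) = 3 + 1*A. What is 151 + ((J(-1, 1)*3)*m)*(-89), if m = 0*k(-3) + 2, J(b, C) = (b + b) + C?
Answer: 685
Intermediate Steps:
J(b, C) = C + 2*b (J(b, C) = 2*b + C = C + 2*b)
k(A) = -1 - A (k(A) = 2 - (3 + 1*A) = 2 - (3 + A) = 2 + (-3 - A) = -1 - A)
m = 2 (m = 0*(-1 - 1*(-3)) + 2 = 0*(-1 + 3) + 2 = 0*2 + 2 = 0 + 2 = 2)
151 + ((J(-1, 1)*3)*m)*(-89) = 151 + (((1 + 2*(-1))*3)*2)*(-89) = 151 + (((1 - 2)*3)*2)*(-89) = 151 + (-1*3*2)*(-89) = 151 - 3*2*(-89) = 151 - 6*(-89) = 151 + 534 = 685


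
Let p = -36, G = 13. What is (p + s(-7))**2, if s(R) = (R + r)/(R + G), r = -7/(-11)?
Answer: 1495729/1089 ≈ 1373.5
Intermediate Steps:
r = 7/11 (r = -7*(-1/11) = 7/11 ≈ 0.63636)
s(R) = (7/11 + R)/(13 + R) (s(R) = (R + 7/11)/(R + 13) = (7/11 + R)/(13 + R))
(p + s(-7))**2 = (-36 + (7/11 - 7)/(13 - 7))**2 = (-36 - 70/11/6)**2 = (-36 + (1/6)*(-70/11))**2 = (-36 - 35/33)**2 = (-1223/33)**2 = 1495729/1089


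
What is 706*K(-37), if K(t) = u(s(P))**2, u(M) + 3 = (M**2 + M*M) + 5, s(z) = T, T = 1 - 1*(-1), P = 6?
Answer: 70600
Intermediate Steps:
T = 2 (T = 1 + 1 = 2)
s(z) = 2
u(M) = 2 + 2*M**2 (u(M) = -3 + ((M**2 + M*M) + 5) = -3 + ((M**2 + M**2) + 5) = -3 + (2*M**2 + 5) = -3 + (5 + 2*M**2) = 2 + 2*M**2)
K(t) = 100 (K(t) = (2 + 2*2**2)**2 = (2 + 2*4)**2 = (2 + 8)**2 = 10**2 = 100)
706*K(-37) = 706*100 = 70600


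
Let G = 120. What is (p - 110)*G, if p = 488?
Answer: 45360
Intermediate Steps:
(p - 110)*G = (488 - 110)*120 = 378*120 = 45360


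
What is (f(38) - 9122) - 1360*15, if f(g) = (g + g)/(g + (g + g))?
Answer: -88564/3 ≈ -29521.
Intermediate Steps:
f(g) = ⅔ (f(g) = (2*g)/(g + 2*g) = (2*g)/((3*g)) = (2*g)*(1/(3*g)) = ⅔)
(f(38) - 9122) - 1360*15 = (⅔ - 9122) - 1360*15 = -27364/3 - 20400 = -88564/3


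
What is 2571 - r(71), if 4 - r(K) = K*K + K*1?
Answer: 7679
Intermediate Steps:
r(K) = 4 - K - K² (r(K) = 4 - (K*K + K*1) = 4 - (K² + K) = 4 - (K + K²) = 4 + (-K - K²) = 4 - K - K²)
2571 - r(71) = 2571 - (4 - 1*71 - 1*71²) = 2571 - (4 - 71 - 1*5041) = 2571 - (4 - 71 - 5041) = 2571 - 1*(-5108) = 2571 + 5108 = 7679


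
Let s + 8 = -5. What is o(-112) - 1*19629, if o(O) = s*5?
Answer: -19694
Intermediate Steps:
s = -13 (s = -8 - 5 = -13)
o(O) = -65 (o(O) = -13*5 = -65)
o(-112) - 1*19629 = -65 - 1*19629 = -65 - 19629 = -19694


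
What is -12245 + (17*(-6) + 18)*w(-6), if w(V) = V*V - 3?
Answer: -15017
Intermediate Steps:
w(V) = -3 + V² (w(V) = V² - 3 = -3 + V²)
-12245 + (17*(-6) + 18)*w(-6) = -12245 + (17*(-6) + 18)*(-3 + (-6)²) = -12245 + (-102 + 18)*(-3 + 36) = -12245 - 84*33 = -12245 - 2772 = -15017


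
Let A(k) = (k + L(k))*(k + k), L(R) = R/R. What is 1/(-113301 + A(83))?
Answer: -1/99357 ≈ -1.0065e-5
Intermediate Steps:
L(R) = 1
A(k) = 2*k*(1 + k) (A(k) = (k + 1)*(k + k) = (1 + k)*(2*k) = 2*k*(1 + k))
1/(-113301 + A(83)) = 1/(-113301 + 2*83*(1 + 83)) = 1/(-113301 + 2*83*84) = 1/(-113301 + 13944) = 1/(-99357) = -1/99357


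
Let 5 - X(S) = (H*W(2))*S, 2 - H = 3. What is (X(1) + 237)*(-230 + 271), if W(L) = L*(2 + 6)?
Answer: 10578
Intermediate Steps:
H = -1 (H = 2 - 1*3 = 2 - 3 = -1)
W(L) = 8*L (W(L) = L*8 = 8*L)
X(S) = 5 + 16*S (X(S) = 5 - (-8*2)*S = 5 - (-1*16)*S = 5 - (-16)*S = 5 + 16*S)
(X(1) + 237)*(-230 + 271) = ((5 + 16*1) + 237)*(-230 + 271) = ((5 + 16) + 237)*41 = (21 + 237)*41 = 258*41 = 10578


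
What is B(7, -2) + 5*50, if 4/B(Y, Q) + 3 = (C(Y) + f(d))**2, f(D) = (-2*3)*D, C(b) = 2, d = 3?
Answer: 63254/253 ≈ 250.02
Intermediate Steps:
f(D) = -6*D
B(Y, Q) = 4/253 (B(Y, Q) = 4/(-3 + (2 - 6*3)**2) = 4/(-3 + (2 - 18)**2) = 4/(-3 + (-16)**2) = 4/(-3 + 256) = 4/253)
B(7, -2) + 5*50 = 4/253 + 5*50 = 4/253 + 250 = 63254/253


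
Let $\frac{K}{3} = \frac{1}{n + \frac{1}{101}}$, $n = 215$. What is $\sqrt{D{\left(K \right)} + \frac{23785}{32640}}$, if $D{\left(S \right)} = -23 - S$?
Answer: $\frac{i \sqrt{437358355800402}}{4430064} \approx 4.7207 i$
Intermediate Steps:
$K = \frac{303}{21716}$ ($K = \frac{3}{215 + \frac{1}{101}} = \frac{3}{\frac{21716}{101}} = 3 \cdot \frac{101}{21716} = \frac{303}{21716} \approx 0.013953$)
$\sqrt{D{\left(K \right)} + \frac{23785}{32640}} = \sqrt{\left(-23 - \frac{303}{21716}\right) + \frac{23785}{32640}} = \sqrt{\left(-23 - \frac{303}{21716}\right) + 23785 \cdot \frac{1}{32640}} = \sqrt{- \frac{499771}{21716} + \frac{4757}{6528}} = \sqrt{- \frac{789800519}{35440512}} = \frac{i \sqrt{437358355800402}}{4430064}$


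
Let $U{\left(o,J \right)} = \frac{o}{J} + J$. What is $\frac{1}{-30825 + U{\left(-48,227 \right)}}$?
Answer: $- \frac{227}{6945794} \approx -3.2682 \cdot 10^{-5}$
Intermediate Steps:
$U{\left(o,J \right)} = J + \frac{o}{J}$ ($U{\left(o,J \right)} = \frac{o}{J} + J = J + \frac{o}{J}$)
$\frac{1}{-30825 + U{\left(-48,227 \right)}} = \frac{1}{-30825 + \left(227 - \frac{48}{227}\right)} = \frac{1}{-30825 + \frac{51481}{227}} = \frac{1}{- \frac{6945794}{227}} = - \frac{227}{6945794}$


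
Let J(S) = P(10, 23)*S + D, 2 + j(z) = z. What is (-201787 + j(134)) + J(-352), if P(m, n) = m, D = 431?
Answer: -204744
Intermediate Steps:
j(z) = -2 + z
J(S) = 431 + 10*S (J(S) = 10*S + 431 = 431 + 10*S)
(-201787 + j(134)) + J(-352) = (-201787 + (-2 + 134)) + (431 + 10*(-352)) = (-201787 + 132) + (431 - 3520) = -201655 - 3089 = -204744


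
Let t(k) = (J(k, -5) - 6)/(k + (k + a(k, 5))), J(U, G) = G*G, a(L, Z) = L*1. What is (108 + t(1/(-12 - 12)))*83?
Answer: -3652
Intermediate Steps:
a(L, Z) = L
J(U, G) = G²
t(k) = 19/(3*k) (t(k) = ((-5)² - 6)/(k + (k + k)) = (25 - 6)/(k + 2*k) = 19/((3*k)) = 19*(1/(3*k)) = 19/(3*k))
(108 + t(1/(-12 - 12)))*83 = (108 + 19/(3*(1/(-12 - 12))))*83 = (108 + 19/(3*(1/(-24))))*83 = (108 + 19/(3*(-1/24)))*83 = (108 + (19/3)*(-24))*83 = (108 - 152)*83 = -44*83 = -3652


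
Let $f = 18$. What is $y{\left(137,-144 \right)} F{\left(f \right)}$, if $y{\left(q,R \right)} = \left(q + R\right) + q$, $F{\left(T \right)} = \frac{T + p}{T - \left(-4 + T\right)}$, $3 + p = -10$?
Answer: $\frac{325}{2} \approx 162.5$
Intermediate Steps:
$p = -13$ ($p = -3 - 10 = -13$)
$F{\left(T \right)} = - \frac{13}{4} + \frac{T}{4}$ ($F{\left(T \right)} = \frac{T - 13}{T - \left(-4 + T\right)} = \frac{-13 + T}{4} = \left(-13 + T\right) \frac{1}{4} = - \frac{13}{4} + \frac{T}{4}$)
$y{\left(q,R \right)} = R + 2 q$ ($y{\left(q,R \right)} = \left(R + q\right) + q = R + 2 q$)
$y{\left(137,-144 \right)} F{\left(f \right)} = \left(-144 + 2 \cdot 137\right) \left(- \frac{13}{4} + \frac{1}{4} \cdot 18\right) = \left(-144 + 274\right) \left(- \frac{13}{4} + \frac{9}{2}\right) = 130 \cdot \frac{5}{4} = \frac{325}{2}$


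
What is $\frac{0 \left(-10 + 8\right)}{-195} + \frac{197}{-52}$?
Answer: $- \frac{197}{52} \approx -3.7885$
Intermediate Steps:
$\frac{0 \left(-10 + 8\right)}{-195} + \frac{197}{-52} = 0 \left(-2\right) \left(- \frac{1}{195}\right) + 197 \left(- \frac{1}{52}\right) = 0 \left(- \frac{1}{195}\right) - \frac{197}{52} = 0 - \frac{197}{52} = - \frac{197}{52}$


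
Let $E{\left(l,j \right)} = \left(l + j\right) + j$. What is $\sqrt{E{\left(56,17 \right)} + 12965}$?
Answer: $\sqrt{13055} \approx 114.26$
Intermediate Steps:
$E{\left(l,j \right)} = l + 2 j$ ($E{\left(l,j \right)} = \left(j + l\right) + j = l + 2 j$)
$\sqrt{E{\left(56,17 \right)} + 12965} = \sqrt{\left(56 + 2 \cdot 17\right) + 12965} = \sqrt{\left(56 + 34\right) + 12965} = \sqrt{90 + 12965} = \sqrt{13055}$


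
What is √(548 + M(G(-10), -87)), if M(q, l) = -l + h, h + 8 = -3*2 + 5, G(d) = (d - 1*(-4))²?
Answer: √626 ≈ 25.020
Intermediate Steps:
G(d) = (4 + d)² (G(d) = (d + 4)² = (4 + d)²)
h = -9 (h = -8 + (-3*2 + 5) = -8 + (-6 + 5) = -8 - 1 = -9)
M(q, l) = -9 - l (M(q, l) = -l - 9 = -9 - l)
√(548 + M(G(-10), -87)) = √(548 + (-9 - 1*(-87))) = √(548 + (-9 + 87)) = √(548 + 78) = √626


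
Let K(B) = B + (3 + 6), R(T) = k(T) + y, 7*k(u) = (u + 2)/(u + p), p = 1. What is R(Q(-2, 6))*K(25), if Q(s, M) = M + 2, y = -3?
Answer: -6086/63 ≈ -96.603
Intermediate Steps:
k(u) = (2 + u)/(7*(1 + u)) (k(u) = ((u + 2)/(u + 1))/7 = ((2 + u)/(1 + u))/7 = (2 + u)/(7*(1 + u)))
Q(s, M) = 2 + M
R(T) = -3 + (2 + T)/(7*(1 + T)) (R(T) = (2 + T)/(7*(1 + T)) - 3 = -3 + (2 + T)/(7*(1 + T)))
K(B) = 9 + B (K(B) = B + 9 = 9 + B)
R(Q(-2, 6))*K(25) = ((-19 - 20*(2 + 6))/(7*(1 + (2 + 6))))*(9 + 25) = ((-19 - 20*8)/(7*(1 + 8)))*34 = ((1/7)*(-19 - 160)/9)*34 = ((1/7)*(1/9)*(-179))*34 = -179/63*34 = -6086/63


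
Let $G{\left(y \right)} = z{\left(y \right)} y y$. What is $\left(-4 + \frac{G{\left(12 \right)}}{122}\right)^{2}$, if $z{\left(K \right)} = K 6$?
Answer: $\frac{24403600}{3721} \approx 6558.3$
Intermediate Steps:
$z{\left(K \right)} = 6 K$
$G{\left(y \right)} = 6 y^{3}$ ($G{\left(y \right)} = 6 y y y = 6 y^{2} y = 6 y^{3}$)
$\left(-4 + \frac{G{\left(12 \right)}}{122}\right)^{2} = \left(-4 + \frac{6 \cdot 12^{3}}{122}\right)^{2} = \left(-4 + 6 \cdot 1728 \cdot \frac{1}{122}\right)^{2} = \left(-4 + 10368 \cdot \frac{1}{122}\right)^{2} = \left(-4 + \frac{5184}{61}\right)^{2} = \left(\frac{4940}{61}\right)^{2} = \frac{24403600}{3721}$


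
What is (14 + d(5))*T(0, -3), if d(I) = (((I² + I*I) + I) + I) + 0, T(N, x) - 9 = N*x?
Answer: 666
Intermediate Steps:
T(N, x) = 9 + N*x
d(I) = 2*I + 2*I² (d(I) = (((I² + I²) + I) + I) + 0 = ((2*I² + I) + I) + 0 = ((I + 2*I²) + I) + 0 = (2*I + 2*I²) + 0 = 2*I + 2*I²)
(14 + d(5))*T(0, -3) = (14 + 2*5*(1 + 5))*(9 + 0*(-3)) = (14 + 2*5*6)*(9 + 0) = (14 + 60)*9 = 74*9 = 666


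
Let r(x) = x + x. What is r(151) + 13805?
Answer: 14107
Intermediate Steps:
r(x) = 2*x
r(151) + 13805 = 2*151 + 13805 = 302 + 13805 = 14107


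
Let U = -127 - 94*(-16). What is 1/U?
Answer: 1/1377 ≈ 0.00072622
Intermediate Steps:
U = 1377 (U = -127 + 1504 = 1377)
1/U = 1/1377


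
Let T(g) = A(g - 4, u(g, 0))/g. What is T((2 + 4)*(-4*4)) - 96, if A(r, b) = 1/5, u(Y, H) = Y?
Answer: -46081/480 ≈ -96.002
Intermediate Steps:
A(r, b) = 1/5
T(g) = 1/(5*g)
T((2 + 4)*(-4*4)) - 96 = 1/(5*(((2 + 4)*(-4*4)))) - 96 = 1/(5*((6*(-16)))) - 96 = (1/5)/(-96) - 96 = (1/5)*(-1/96) - 96 = -1/480 - 96 = -46081/480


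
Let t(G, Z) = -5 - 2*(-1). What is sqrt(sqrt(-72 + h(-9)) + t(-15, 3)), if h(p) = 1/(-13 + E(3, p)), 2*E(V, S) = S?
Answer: sqrt(-3675 + 35*I*sqrt(88270))/35 ≈ 1.7325 + 2.4498*I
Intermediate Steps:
E(V, S) = S/2
t(G, Z) = -3 (t(G, Z) = -5 + 2 = -3)
h(p) = 1/(-13 + p/2)
sqrt(sqrt(-72 + h(-9)) + t(-15, 3)) = sqrt(sqrt(-72 + 2/(-26 - 9)) - 3) = sqrt(sqrt(-72 + 2/(-35)) - 3) = sqrt(sqrt(-72 + 2*(-1/35)) - 3) = sqrt(sqrt(-72 - 2/35) - 3) = sqrt(sqrt(-2522/35) - 3) = sqrt(I*sqrt(88270)/35 - 3) = sqrt(-3 + I*sqrt(88270)/35)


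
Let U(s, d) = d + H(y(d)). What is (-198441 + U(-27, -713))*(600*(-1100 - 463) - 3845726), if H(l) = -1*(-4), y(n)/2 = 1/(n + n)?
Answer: 952639202900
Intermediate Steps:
y(n) = 1/n (y(n) = 2/(n + n) = 2/((2*n)) = 2*(1/(2*n)) = 1/n)
H(l) = 4
U(s, d) = 4 + d (U(s, d) = d + 4 = 4 + d)
(-198441 + U(-27, -713))*(600*(-1100 - 463) - 3845726) = (-198441 + (4 - 713))*(600*(-1100 - 463) - 3845726) = (-198441 - 709)*(600*(-1563) - 3845726) = -199150*(-937800 - 3845726) = -199150*(-4783526) = 952639202900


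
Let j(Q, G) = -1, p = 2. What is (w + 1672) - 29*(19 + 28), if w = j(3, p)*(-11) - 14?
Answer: 306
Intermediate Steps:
w = -3 (w = -1*(-11) - 14 = 11 - 14 = -3)
(w + 1672) - 29*(19 + 28) = (-3 + 1672) - 29*(19 + 28) = 1669 - 29*47 = 1669 - 1363 = 306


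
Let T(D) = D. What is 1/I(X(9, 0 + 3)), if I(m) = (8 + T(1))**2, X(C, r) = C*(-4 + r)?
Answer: 1/81 ≈ 0.012346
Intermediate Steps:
I(m) = 81 (I(m) = (8 + 1)**2 = 9**2 = 81)
1/I(X(9, 0 + 3)) = 1/81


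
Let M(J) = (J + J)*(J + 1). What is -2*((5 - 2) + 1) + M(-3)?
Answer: 4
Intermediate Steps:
M(J) = 2*J*(1 + J) (M(J) = (2*J)*(1 + J) = 2*J*(1 + J))
-2*((5 - 2) + 1) + M(-3) = -2*((5 - 2) + 1) + 2*(-3)*(1 - 3) = -2*(3 + 1) + 2*(-3)*(-2) = -2*4 + 12 = -8 + 12 = 4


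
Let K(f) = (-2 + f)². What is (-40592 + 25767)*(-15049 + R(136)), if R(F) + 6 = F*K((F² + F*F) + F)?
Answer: -2779008634800825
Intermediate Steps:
R(F) = -6 + F*(-2 + F + 2*F²)² (R(F) = -6 + F*(-2 + ((F² + F*F) + F))² = -6 + F*(-2 + ((F² + F²) + F))² = -6 + F*(-2 + (2*F² + F))² = -6 + F*(-2 + (F + 2*F²))² = -6 + F*(-2 + F + 2*F²)²)
(-40592 + 25767)*(-15049 + R(136)) = (-40592 + 25767)*(-15049 + (-6 + 136*(-2 + 136*(1 + 2*136))²)) = -14825*(-15049 + (-6 + 136*(-2 + 136*(1 + 272))²)) = -14825*(-15049 + (-6 + 136*(-2 + 136*273)²)) = -14825*(-15049 + (-6 + 136*(-2 + 37128)²)) = -14825*(-15049 + (-6 + 136*37126²)) = -14825*(-15049 + (-6 + 136*1378339876)) = -14825*(-15049 + (-6 + 187454223136)) = -14825*(-15049 + 187454223130) = -14825*187454208081 = -2779008634800825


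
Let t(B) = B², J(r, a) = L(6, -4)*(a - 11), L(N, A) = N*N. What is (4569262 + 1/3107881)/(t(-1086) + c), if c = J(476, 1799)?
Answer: 14200722553823/3865470504084 ≈ 3.6737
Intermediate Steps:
L(N, A) = N²
J(r, a) = -396 + 36*a (J(r, a) = 6²*(a - 11) = 36*(-11 + a) = -396 + 36*a)
c = 64368 (c = -396 + 36*1799 = -396 + 64764 = 64368)
(4569262 + 1/3107881)/(t(-1086) + c) = (4569262 + 1/3107881)/((-1086)² + 64368) = (4569262 + 1/3107881)/(1179396 + 64368) = (14200722553823/3107881)/1243764 = (14200722553823/3107881)*(1/1243764) = 14200722553823/3865470504084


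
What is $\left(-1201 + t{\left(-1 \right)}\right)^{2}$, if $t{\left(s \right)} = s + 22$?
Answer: $1392400$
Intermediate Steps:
$t{\left(s \right)} = 22 + s$
$\left(-1201 + t{\left(-1 \right)}\right)^{2} = \left(-1201 + \left(22 - 1\right)\right)^{2} = \left(-1201 + 21\right)^{2} = \left(-1180\right)^{2} = 1392400$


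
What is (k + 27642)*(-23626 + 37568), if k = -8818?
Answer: 262444208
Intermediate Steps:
(k + 27642)*(-23626 + 37568) = (-8818 + 27642)*(-23626 + 37568) = 18824*13942 = 262444208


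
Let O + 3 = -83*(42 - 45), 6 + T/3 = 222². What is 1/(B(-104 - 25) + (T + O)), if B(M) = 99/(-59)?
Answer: 59/8736621 ≈ 6.7532e-6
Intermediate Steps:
T = 147834 (T = -18 + 3*222² = -18 + 3*49284 = -18 + 147852 = 147834)
O = 246 (O = -3 - 83*(42 - 45) = -3 - 83*(-3) = -3 + 249 = 246)
B(M) = -99/59 (B(M) = 99*(-1/59) = -99/59)
1/(B(-104 - 25) + (T + O)) = 1/(-99/59 + (147834 + 246)) = 1/(-99/59 + 148080) = 1/(8736621/59) = 59/8736621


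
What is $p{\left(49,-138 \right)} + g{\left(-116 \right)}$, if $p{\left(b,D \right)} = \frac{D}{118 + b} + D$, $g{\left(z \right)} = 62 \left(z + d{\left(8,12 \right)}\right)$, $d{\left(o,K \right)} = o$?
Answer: $- \frac{1141416}{167} \approx -6834.8$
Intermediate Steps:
$g{\left(z \right)} = 496 + 62 z$ ($g{\left(z \right)} = 62 \left(z + 8\right) = 62 \left(8 + z\right) = 496 + 62 z$)
$p{\left(b,D \right)} = D + \frac{D}{118 + b}$ ($p{\left(b,D \right)} = \frac{D}{118 + b} + D = D + \frac{D}{118 + b}$)
$p{\left(49,-138 \right)} + g{\left(-116 \right)} = - \frac{138 \left(119 + 49\right)}{118 + 49} + \left(496 + 62 \left(-116\right)\right) = \left(-138\right) \frac{1}{167} \cdot 168 + \left(496 - 7192\right) = \left(-138\right) \frac{1}{167} \cdot 168 - 6696 = - \frac{23184}{167} - 6696 = - \frac{1141416}{167}$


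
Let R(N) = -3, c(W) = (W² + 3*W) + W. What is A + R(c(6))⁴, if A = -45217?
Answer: -45136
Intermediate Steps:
c(W) = W² + 4*W
A + R(c(6))⁴ = -45217 + (-3)⁴ = -45217 + 81 = -45136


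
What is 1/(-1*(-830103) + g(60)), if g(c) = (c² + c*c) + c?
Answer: 1/837363 ≈ 1.1942e-6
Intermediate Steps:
g(c) = c + 2*c² (g(c) = (c² + c²) + c = 2*c² + c = c + 2*c²)
1/(-1*(-830103) + g(60)) = 1/(-1*(-830103) + 60*(1 + 2*60)) = 1/(830103 + 60*(1 + 120)) = 1/(830103 + 60*121) = 1/(830103 + 7260) = 1/837363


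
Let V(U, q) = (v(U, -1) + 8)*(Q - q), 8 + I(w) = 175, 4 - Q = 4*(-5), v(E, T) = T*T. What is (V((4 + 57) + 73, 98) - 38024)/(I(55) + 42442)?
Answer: -38690/42609 ≈ -0.90802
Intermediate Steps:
v(E, T) = T²
Q = 24 (Q = 4 - 4*(-5) = 4 - 1*(-20) = 4 + 20 = 24)
I(w) = 167 (I(w) = -8 + 175 = 167)
V(U, q) = 216 - 9*q (V(U, q) = ((-1)² + 8)*(24 - q) = (1 + 8)*(24 - q) = 9*(24 - q) = 216 - 9*q)
(V((4 + 57) + 73, 98) - 38024)/(I(55) + 42442) = ((216 - 9*98) - 38024)/(167 + 42442) = ((216 - 882) - 38024)/42609 = (-666 - 38024)*(1/42609) = -38690*1/42609 = -38690/42609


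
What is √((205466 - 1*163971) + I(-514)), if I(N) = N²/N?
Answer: √40981 ≈ 202.44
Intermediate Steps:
I(N) = N
√((205466 - 1*163971) + I(-514)) = √((205466 - 1*163971) - 514) = √((205466 - 163971) - 514) = √(41495 - 514) = √40981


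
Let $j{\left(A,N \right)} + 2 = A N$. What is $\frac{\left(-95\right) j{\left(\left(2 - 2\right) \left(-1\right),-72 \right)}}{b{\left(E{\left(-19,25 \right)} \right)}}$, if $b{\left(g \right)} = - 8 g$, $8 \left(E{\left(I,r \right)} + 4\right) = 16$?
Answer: $\frac{95}{8} \approx 11.875$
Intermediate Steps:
$E{\left(I,r \right)} = -2$ ($E{\left(I,r \right)} = -4 + \frac{1}{8} \cdot 16 = -4 + 2 = -2$)
$j{\left(A,N \right)} = -2 + A N$
$\frac{\left(-95\right) j{\left(\left(2 - 2\right) \left(-1\right),-72 \right)}}{b{\left(E{\left(-19,25 \right)} \right)}} = \frac{\left(-95\right) \left(-2 + \left(2 - 2\right) \left(-1\right) \left(-72\right)\right)}{\left(-8\right) \left(-2\right)} = \frac{\left(-95\right) \left(-2 + 0 \left(-1\right) \left(-72\right)\right)}{16} = - 95 \left(-2 + 0 \left(-72\right)\right) \frac{1}{16} = - 95 \left(-2 + 0\right) \frac{1}{16} = \left(-95\right) \left(-2\right) \frac{1}{16} = 190 \cdot \frac{1}{16} = \frac{95}{8}$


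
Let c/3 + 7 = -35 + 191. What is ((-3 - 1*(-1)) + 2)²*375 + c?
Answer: 447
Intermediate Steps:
c = 447 (c = -21 + 3*(-35 + 191) = -21 + 3*156 = -21 + 468 = 447)
((-3 - 1*(-1)) + 2)²*375 + c = ((-3 - 1*(-1)) + 2)²*375 + 447 = ((-3 + 1) + 2)²*375 + 447 = (-2 + 2)²*375 + 447 = 0²*375 + 447 = 0*375 + 447 = 0 + 447 = 447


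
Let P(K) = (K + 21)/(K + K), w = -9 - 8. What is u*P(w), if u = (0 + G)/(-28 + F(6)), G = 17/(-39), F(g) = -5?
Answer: -2/1287 ≈ -0.0015540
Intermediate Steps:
w = -17
P(K) = (21 + K)/(2*K) (P(K) = (21 + K)/((2*K)) = (21 + K)*(1/(2*K)) = (21 + K)/(2*K))
G = -17/39 (G = 17*(-1/39) = -17/39 ≈ -0.43590)
u = 17/1287 (u = (0 - 17/39)/(-28 - 5) = -17/39/(-33) = -17/39*(-1/33) = 17/1287 ≈ 0.013209)
u*P(w) = 17*((½)*(21 - 17)/(-17))/1287 = 17*((½)*(-1/17)*4)/1287 = (17/1287)*(-2/17) = -2/1287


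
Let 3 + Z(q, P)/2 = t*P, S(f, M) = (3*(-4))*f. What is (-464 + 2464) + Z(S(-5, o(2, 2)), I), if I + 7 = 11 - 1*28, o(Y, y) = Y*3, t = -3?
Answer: 2138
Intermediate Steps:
o(Y, y) = 3*Y
I = -24 (I = -7 + (11 - 1*28) = -7 + (11 - 28) = -7 - 17 = -24)
S(f, M) = -12*f
Z(q, P) = -6 - 6*P (Z(q, P) = -6 + 2*(-3*P) = -6 - 6*P)
(-464 + 2464) + Z(S(-5, o(2, 2)), I) = (-464 + 2464) + (-6 - 6*(-24)) = 2000 + (-6 + 144) = 2000 + 138 = 2138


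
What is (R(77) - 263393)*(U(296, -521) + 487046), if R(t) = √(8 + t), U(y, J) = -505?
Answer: -128151493613 + 486541*√85 ≈ -1.2815e+11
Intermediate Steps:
(R(77) - 263393)*(U(296, -521) + 487046) = (√(8 + 77) - 263393)*(-505 + 487046) = (√85 - 263393)*486541 = (-263393 + √85)*486541 = -128151493613 + 486541*√85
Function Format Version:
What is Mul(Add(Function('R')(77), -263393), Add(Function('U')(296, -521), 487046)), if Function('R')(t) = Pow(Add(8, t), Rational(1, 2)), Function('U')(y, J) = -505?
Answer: Add(-128151493613, Mul(486541, Pow(85, Rational(1, 2)))) ≈ -1.2815e+11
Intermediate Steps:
Mul(Add(Function('R')(77), -263393), Add(Function('U')(296, -521), 487046)) = Mul(Add(Pow(Add(8, 77), Rational(1, 2)), -263393), Add(-505, 487046)) = Mul(Add(Pow(85, Rational(1, 2)), -263393), 486541) = Mul(Add(-263393, Pow(85, Rational(1, 2))), 486541) = Add(-128151493613, Mul(486541, Pow(85, Rational(1, 2))))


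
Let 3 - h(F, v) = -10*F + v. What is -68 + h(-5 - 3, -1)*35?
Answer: -2728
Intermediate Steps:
h(F, v) = 3 - v + 10*F (h(F, v) = 3 - (-10*F + v) = 3 - (v - 10*F) = 3 + (-v + 10*F) = 3 - v + 10*F)
-68 + h(-5 - 3, -1)*35 = -68 + (3 - 1*(-1) + 10*(-5 - 3))*35 = -68 + (3 + 1 + 10*(-8))*35 = -68 + (3 + 1 - 80)*35 = -68 - 76*35 = -68 - 2660 = -2728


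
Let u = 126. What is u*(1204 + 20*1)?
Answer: 154224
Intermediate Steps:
u*(1204 + 20*1) = 126*(1204 + 20*1) = 126*(1204 + 20) = 126*1224 = 154224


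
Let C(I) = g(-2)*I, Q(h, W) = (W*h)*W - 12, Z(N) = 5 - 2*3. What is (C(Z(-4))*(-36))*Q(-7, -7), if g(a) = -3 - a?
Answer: 12780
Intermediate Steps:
Z(N) = -1 (Z(N) = 5 - 6 = -1)
Q(h, W) = -12 + h*W² (Q(h, W) = h*W² - 12 = -12 + h*W²)
C(I) = -I (C(I) = (-3 - 1*(-2))*I = (-3 + 2)*I = -I)
(C(Z(-4))*(-36))*Q(-7, -7) = (-1*(-1)*(-36))*(-12 - 7*(-7)²) = (1*(-36))*(-12 - 7*49) = -36*(-12 - 343) = -36*(-355) = 12780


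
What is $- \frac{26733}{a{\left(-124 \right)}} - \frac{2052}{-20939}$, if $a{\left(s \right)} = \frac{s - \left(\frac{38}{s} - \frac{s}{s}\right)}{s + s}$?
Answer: $- \frac{8606889315348}{159282973} \approx -54035.0$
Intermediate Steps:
$a{\left(s \right)} = \frac{1 + s - \frac{38}{s}}{2 s}$ ($a{\left(s \right)} = \frac{s + \left(1 - \frac{38}{s}\right)}{2 s} = \left(1 + s - \frac{38}{s}\right) \frac{1}{2 s} = \frac{1 + s - \frac{38}{s}}{2 s}$)
$- \frac{26733}{a{\left(-124 \right)}} - \frac{2052}{-20939} = - \frac{26733}{\frac{1}{2} \cdot \frac{1}{15376} \left(-38 - 124 + \left(-124\right)^{2}\right)} - \frac{2052}{-20939} = - \frac{26733}{\frac{1}{2} \cdot \frac{1}{15376} \left(-38 - 124 + 15376\right)} - - \frac{2052}{20939} = - \frac{26733}{\frac{1}{2} \cdot \frac{1}{15376} \cdot 15214} + \frac{2052}{20939} = - \frac{26733}{\frac{7607}{15376}} + \frac{2052}{20939} = \left(-26733\right) \frac{15376}{7607} + \frac{2052}{20939} = - \frac{411046608}{7607} + \frac{2052}{20939} = - \frac{8606889315348}{159282973}$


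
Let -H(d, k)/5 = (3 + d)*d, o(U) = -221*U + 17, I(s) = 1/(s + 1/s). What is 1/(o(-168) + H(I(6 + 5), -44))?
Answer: 14884/552845445 ≈ 2.6923e-5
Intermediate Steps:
o(U) = 17 - 221*U
H(d, k) = -5*d*(3 + d) (H(d, k) = -5*(3 + d)*d = -5*d*(3 + d))
1/(o(-168) + H(I(6 + 5), -44)) = 1/((17 - 221*(-168)) - 5*(6 + 5)/(1 + (6 + 5)²)*(3 + (6 + 5)/(1 + (6 + 5)²))) = 1/((17 + 37128) - 5*11/(1 + 11²)*(3 + 11/(1 + 11²))) = 1/(37145 - 5*11/(1 + 121)*(3 + 11/(1 + 121))) = 1/(37145 - 5*11/122*(3 + 11/122)) = 1/(37145 - 5*11/122*377/122) = 1/(37145 - 20735/14884) = 1/(552845445/14884) = 14884/552845445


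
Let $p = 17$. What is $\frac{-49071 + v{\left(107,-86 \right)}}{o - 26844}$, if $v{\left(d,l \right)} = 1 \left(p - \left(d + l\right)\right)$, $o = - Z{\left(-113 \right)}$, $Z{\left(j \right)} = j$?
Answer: $\frac{49075}{26731} \approx 1.8359$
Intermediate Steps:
$o = 113$ ($o = \left(-1\right) \left(-113\right) = 113$)
$v{\left(d,l \right)} = 17 - d - l$ ($v{\left(d,l \right)} = 1 \left(17 - \left(d + l\right)\right) = 1 \left(17 - d - l\right) = 17 - d - l$)
$\frac{-49071 + v{\left(107,-86 \right)}}{o - 26844} = \frac{-49071 - 4}{113 - 26844} = \frac{-49071 + \left(17 - 107 + 86\right)}{-26731} = \left(-49071 - 4\right) \left(- \frac{1}{26731}\right) = \left(-49075\right) \left(- \frac{1}{26731}\right) = \frac{49075}{26731}$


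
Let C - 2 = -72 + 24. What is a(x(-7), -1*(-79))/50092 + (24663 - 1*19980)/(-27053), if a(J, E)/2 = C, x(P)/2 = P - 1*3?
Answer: -59267428/338784719 ≈ -0.17494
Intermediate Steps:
x(P) = -6 + 2*P (x(P) = 2*(P - 1*3) = 2*(P - 3) = 2*(-3 + P) = -6 + 2*P)
C = -46 (C = 2 + (-72 + 24) = 2 - 48 = -46)
a(J, E) = -92 (a(J, E) = 2*(-46) = -92)
a(x(-7), -1*(-79))/50092 + (24663 - 1*19980)/(-27053) = -92/50092 + (24663 - 1*19980)/(-27053) = -92*1/50092 + (24663 - 19980)*(-1/27053) = -23/12523 + 4683*(-1/27053) = -23/12523 - 4683/27053 = -59267428/338784719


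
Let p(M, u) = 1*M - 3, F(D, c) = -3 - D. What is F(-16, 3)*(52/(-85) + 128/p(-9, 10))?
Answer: -37388/255 ≈ -146.62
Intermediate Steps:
p(M, u) = -3 + M (p(M, u) = M - 3 = -3 + M)
F(-16, 3)*(52/(-85) + 128/p(-9, 10)) = (-3 - 1*(-16))*(52/(-85) + 128/(-3 - 9)) = (-3 + 16)*(52*(-1/85) + 128/(-12)) = 13*(-52/85 + 128*(-1/12)) = 13*(-52/85 - 32/3) = 13*(-2876/255) = -37388/255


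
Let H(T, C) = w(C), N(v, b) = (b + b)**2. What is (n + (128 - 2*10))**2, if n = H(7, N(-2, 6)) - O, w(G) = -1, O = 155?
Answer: 2304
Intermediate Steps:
N(v, b) = 4*b**2 (N(v, b) = (2*b)**2 = 4*b**2)
H(T, C) = -1
n = -156 (n = -1 - 1*155 = -1 - 155 = -156)
(n + (128 - 2*10))**2 = (-156 + (128 - 2*10))**2 = (-156 + (128 - 1*20))**2 = (-156 + (128 - 20))**2 = (-156 + 108)**2 = (-48)**2 = 2304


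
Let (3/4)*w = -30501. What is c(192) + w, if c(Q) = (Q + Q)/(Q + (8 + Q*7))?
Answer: -7848876/193 ≈ -40668.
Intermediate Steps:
w = -40668 (w = (4/3)*(-30501) = -40668)
c(Q) = 2*Q/(8 + 8*Q) (c(Q) = (2*Q)/(Q + (8 + 7*Q)) = (2*Q)/(8 + 8*Q) = 2*Q/(8 + 8*Q))
c(192) + w = (¼)*192/(1 + 192) - 40668 = (¼)*192/193 - 40668 = (¼)*192*(1/193) - 40668 = 48/193 - 40668 = -7848876/193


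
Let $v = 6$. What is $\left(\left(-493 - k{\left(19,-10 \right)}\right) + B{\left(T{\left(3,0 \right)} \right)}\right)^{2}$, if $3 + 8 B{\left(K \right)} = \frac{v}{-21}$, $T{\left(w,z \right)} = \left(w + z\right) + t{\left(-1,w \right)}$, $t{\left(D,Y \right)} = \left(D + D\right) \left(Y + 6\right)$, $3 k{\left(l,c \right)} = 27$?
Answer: $\frac{791578225}{3136} \approx 2.5242 \cdot 10^{5}$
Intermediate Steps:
$k{\left(l,c \right)} = 9$ ($k{\left(l,c \right)} = \frac{1}{3} \cdot 27 = 9$)
$t{\left(D,Y \right)} = 2 D \left(6 + Y\right)$
$T{\left(w,z \right)} = -12 + z - w$ ($T{\left(w,z \right)} = \left(w + z\right) + 2 \left(-1\right) \left(6 + w\right) = \left(w + z\right) - \left(12 + 2 w\right) = -12 + z - w$)
$B{\left(K \right)} = - \frac{23}{56}$ ($B{\left(K \right)} = - \frac{3}{8} + \frac{6 \frac{1}{-21}}{8} = - \frac{3}{8} + \frac{6 \left(- \frac{1}{21}\right)}{8} = - \frac{3}{8} + \frac{1}{8} \left(- \frac{2}{7}\right) = - \frac{3}{8} - \frac{1}{28} = - \frac{23}{56}$)
$\left(\left(-493 - k{\left(19,-10 \right)}\right) + B{\left(T{\left(3,0 \right)} \right)}\right)^{2} = \left(\left(-493 - 9\right) - \frac{23}{56}\right)^{2} = \left(-502 - \frac{23}{56}\right)^{2} = \left(- \frac{28135}{56}\right)^{2} = \frac{791578225}{3136}$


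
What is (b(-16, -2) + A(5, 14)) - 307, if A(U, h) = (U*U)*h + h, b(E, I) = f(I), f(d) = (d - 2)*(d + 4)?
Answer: 49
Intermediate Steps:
f(d) = (-2 + d)*(4 + d)
b(E, I) = -8 + I**2 + 2*I
A(U, h) = h + h*U**2 (A(U, h) = U**2*h + h = h*U**2 + h = h + h*U**2)
(b(-16, -2) + A(5, 14)) - 307 = ((-8 + (-2)**2 + 2*(-2)) + 14*(1 + 5**2)) - 307 = ((-8 + 4 - 4) + 14*(1 + 25)) - 307 = (-8 + 14*26) - 307 = (-8 + 364) - 307 = 356 - 307 = 49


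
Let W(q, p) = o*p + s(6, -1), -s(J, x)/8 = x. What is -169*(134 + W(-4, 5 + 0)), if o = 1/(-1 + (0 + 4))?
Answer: -72839/3 ≈ -24280.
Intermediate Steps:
s(J, x) = -8*x
o = ⅓ (o = 1/(-1 + 4) = 1/3 = ⅓ ≈ 0.33333)
W(q, p) = 8 + p/3 (W(q, p) = p/3 - 8*(-1) = p/3 + 8 = 8 + p/3)
-169*(134 + W(-4, 5 + 0)) = -169*(134 + (8 + (5 + 0)/3)) = -169*(134 + (8 + (⅓)*5)) = -169*(134 + (8 + 5/3)) = -169*(134 + 29/3) = -169*431/3 = -72839/3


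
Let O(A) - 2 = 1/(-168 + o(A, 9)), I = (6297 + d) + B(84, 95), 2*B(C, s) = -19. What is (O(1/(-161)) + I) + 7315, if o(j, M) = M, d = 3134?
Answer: 5322841/318 ≈ 16739.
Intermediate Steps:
B(C, s) = -19/2 (B(C, s) = (½)*(-19) = -19/2)
I = 18843/2 (I = (6297 + 3134) - 19/2 = 9431 - 19/2 = 18843/2 ≈ 9421.5)
O(A) = 317/159 (O(A) = 2 + 1/(-168 + 9) = 2 + 1/(-159) = 2 - 1/159 = 317/159)
(O(1/(-161)) + I) + 7315 = (317/159 + 18843/2) + 7315 = 2996671/318 + 7315 = 5322841/318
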